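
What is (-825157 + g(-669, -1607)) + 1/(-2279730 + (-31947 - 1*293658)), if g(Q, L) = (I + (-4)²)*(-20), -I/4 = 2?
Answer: -2150227266196/2605335 ≈ -8.2532e+5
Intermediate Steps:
I = -8 (I = -4*2 = -8)
g(Q, L) = -160 (g(Q, L) = (-8 + (-4)²)*(-20) = (-8 + 16)*(-20) = 8*(-20) = -160)
(-825157 + g(-669, -1607)) + 1/(-2279730 + (-31947 - 1*293658)) = (-825157 - 160) + 1/(-2279730 + (-31947 - 1*293658)) = -825317 + 1/(-2279730 + (-31947 - 293658)) = -825317 + 1/(-2279730 - 325605) = -825317 + 1/(-2605335) = -825317 - 1/2605335 = -2150227266196/2605335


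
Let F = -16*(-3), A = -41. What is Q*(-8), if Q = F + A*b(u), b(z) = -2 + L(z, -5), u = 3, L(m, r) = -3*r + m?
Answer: 4864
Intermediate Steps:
L(m, r) = m - 3*r
F = 48
b(z) = 13 + z (b(z) = -2 + (z - 3*(-5)) = -2 + (z + 15) = -2 + (15 + z) = 13 + z)
Q = -608 (Q = 48 - 41*(13 + 3) = 48 - 41*16 = 48 - 656 = -608)
Q*(-8) = -608*(-8) = 4864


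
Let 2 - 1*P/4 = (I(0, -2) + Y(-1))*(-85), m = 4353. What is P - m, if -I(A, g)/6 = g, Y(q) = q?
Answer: -605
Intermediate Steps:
I(A, g) = -6*g
P = 3748 (P = 8 - 4*(-6*(-2) - 1)*(-85) = 8 - 4*(12 - 1)*(-85) = 8 - 44*(-85) = 8 - 4*(-935) = 8 + 3740 = 3748)
P - m = 3748 - 1*4353 = 3748 - 4353 = -605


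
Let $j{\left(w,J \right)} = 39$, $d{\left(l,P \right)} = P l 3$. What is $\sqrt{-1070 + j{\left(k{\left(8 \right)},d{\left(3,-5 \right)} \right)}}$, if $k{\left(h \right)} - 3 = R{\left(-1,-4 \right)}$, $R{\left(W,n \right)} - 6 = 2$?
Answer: $i \sqrt{1031} \approx 32.109 i$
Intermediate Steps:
$R{\left(W,n \right)} = 8$ ($R{\left(W,n \right)} = 6 + 2 = 8$)
$d{\left(l,P \right)} = 3 P l$
$k{\left(h \right)} = 11$ ($k{\left(h \right)} = 3 + 8 = 11$)
$\sqrt{-1070 + j{\left(k{\left(8 \right)},d{\left(3,-5 \right)} \right)}} = \sqrt{-1070 + 39} = \sqrt{-1031} = i \sqrt{1031}$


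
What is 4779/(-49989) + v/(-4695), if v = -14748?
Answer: 79422263/26077595 ≈ 3.0456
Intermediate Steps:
4779/(-49989) + v/(-4695) = 4779/(-49989) - 14748/(-4695) = 4779*(-1/49989) - 14748*(-1/4695) = -1593/16663 + 4916/1565 = 79422263/26077595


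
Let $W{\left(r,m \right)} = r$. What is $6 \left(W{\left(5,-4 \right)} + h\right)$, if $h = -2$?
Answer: $18$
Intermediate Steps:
$6 \left(W{\left(5,-4 \right)} + h\right) = 6 \left(5 - 2\right) = 6 \cdot 3 = 18$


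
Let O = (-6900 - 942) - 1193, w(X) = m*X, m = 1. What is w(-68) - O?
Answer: 8967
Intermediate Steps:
w(X) = X (w(X) = 1*X = X)
O = -9035 (O = -7842 - 1193 = -9035)
w(-68) - O = -68 - 1*(-9035) = -68 + 9035 = 8967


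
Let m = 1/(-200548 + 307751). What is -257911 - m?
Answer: -27648832934/107203 ≈ -2.5791e+5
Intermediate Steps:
m = 1/107203 ≈ 9.3281e-6
-257911 - m = -257911 - 1*1/107203 = -257911 - 1/107203 = -27648832934/107203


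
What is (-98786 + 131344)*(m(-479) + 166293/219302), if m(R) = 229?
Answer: 820241035829/109651 ≈ 7.4805e+6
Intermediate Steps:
(-98786 + 131344)*(m(-479) + 166293/219302) = (-98786 + 131344)*(229 + 166293/219302) = 32558*(229 + 166293*(1/219302)) = 32558*(229 + 166293/219302) = 32558*(50386451/219302) = 820241035829/109651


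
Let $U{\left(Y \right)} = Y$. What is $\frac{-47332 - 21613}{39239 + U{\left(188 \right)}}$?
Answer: $- \frac{68945}{39427} \approx -1.7487$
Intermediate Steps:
$\frac{-47332 - 21613}{39239 + U{\left(188 \right)}} = \frac{-47332 - 21613}{39239 + 188} = - \frac{68945}{39427}$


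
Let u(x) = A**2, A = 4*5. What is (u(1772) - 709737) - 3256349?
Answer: -3965686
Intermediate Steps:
A = 20
u(x) = 400 (u(x) = 20**2 = 400)
(u(1772) - 709737) - 3256349 = (400 - 709737) - 3256349 = -709337 - 3256349 = -3965686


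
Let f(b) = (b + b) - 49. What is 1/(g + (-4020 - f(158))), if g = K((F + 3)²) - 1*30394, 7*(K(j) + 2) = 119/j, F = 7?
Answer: -100/3468283 ≈ -2.8833e-5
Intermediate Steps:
f(b) = -49 + 2*b (f(b) = 2*b - 49 = -49 + 2*b)
K(j) = -2 + 17/j (K(j) = -2 + (119/j)/7 = -2 + 17/j)
g = -3039583/100 (g = (-2 + 17/((7 + 3)²)) - 1*30394 = (-2 + 17/(10²)) - 30394 = (-2 + 17/100) - 30394 = -183/100 - 30394 = -3039583/100 ≈ -30396.)
1/(g + (-4020 - f(158))) = 1/(-3039583/100 + (-4020 - (-49 + 2*158))) = 1/(-3039583/100 + (-4020 - (-49 + 316))) = 1/(-3039583/100 + (-4020 - 1*267)) = 1/(-3039583/100 + (-4020 - 267)) = 1/(-3039583/100 - 4287) = 1/(-3468283/100) = -100/3468283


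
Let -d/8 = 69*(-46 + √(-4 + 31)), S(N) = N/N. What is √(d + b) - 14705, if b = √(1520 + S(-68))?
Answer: -14705 + √(25431 - 1656*√3) ≈ -14555.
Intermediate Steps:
S(N) = 1
b = 39 (b = √(1520 + 1) = √1521 = 39)
d = 25392 - 1656*√3 (d = -552*(-46 + √(-4 + 31)) = -552*(-46 + √27) = -552*(-46 + 3*√3) = -8*(-3174 + 207*√3) = 25392 - 1656*√3 ≈ 22524.)
√(d + b) - 14705 = √((25392 - 1656*√3) + 39) - 14705 = √(25431 - 1656*√3) - 14705 = -14705 + √(25431 - 1656*√3)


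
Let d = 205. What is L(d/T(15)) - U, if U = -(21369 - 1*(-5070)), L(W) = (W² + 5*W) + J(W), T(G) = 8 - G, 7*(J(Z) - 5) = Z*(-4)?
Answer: 1331426/49 ≈ 27172.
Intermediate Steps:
J(Z) = 5 - 4*Z/7 (J(Z) = 5 + (Z*(-4))/7 = 5 + (-4*Z)/7 = 5 - 4*Z/7)
L(W) = 5 + W² + 31*W/7 (L(W) = (W² + 5*W) + (5 - 4*W/7) = 5 + W² + 31*W/7)
U = -26439 (U = -(21369 + 5070) = -1*26439 = -26439)
L(d/T(15)) - U = (5 + (205/(8 - 1*15))² + 31*(205/(8 - 1*15))/7) - 1*(-26439) = (5 + (205/(8 - 15))² + 31*(205/(8 - 15))/7) + 26439 = (5 + (205/(-7))² + 31*(205/(-7))/7) + 26439 = (5 + (205*(-⅐))² + 31*(205*(-⅐))/7) + 26439 = (5 + (-205/7)² + (31/7)*(-205/7)) + 26439 = (5 + 42025/49 - 6355/49) + 26439 = 35915/49 + 26439 = 1331426/49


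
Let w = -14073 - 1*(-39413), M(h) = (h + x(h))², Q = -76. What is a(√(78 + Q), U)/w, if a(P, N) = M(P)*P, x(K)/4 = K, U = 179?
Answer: 5*√2/2534 ≈ 0.0027905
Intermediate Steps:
x(K) = 4*K
M(h) = 25*h² (M(h) = (h + 4*h)² = (5*h)² = 25*h²)
w = 25340 (w = -14073 + 39413 = 25340)
a(P, N) = 25*P³ (a(P, N) = (25*P²)*P = 25*P³)
a(√(78 + Q), U)/w = (25*(√(78 - 76))³)/25340 = (25*(√2)³)*(1/25340) = (25*(2*√2))*(1/25340) = (50*√2)*(1/25340) = 5*√2/2534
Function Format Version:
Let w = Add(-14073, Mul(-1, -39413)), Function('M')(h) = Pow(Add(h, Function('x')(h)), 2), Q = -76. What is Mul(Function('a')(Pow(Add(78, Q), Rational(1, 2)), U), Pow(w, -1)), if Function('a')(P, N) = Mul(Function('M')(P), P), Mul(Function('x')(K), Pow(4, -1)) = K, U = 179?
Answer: Mul(Rational(5, 2534), Pow(2, Rational(1, 2))) ≈ 0.0027905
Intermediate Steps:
Function('x')(K) = Mul(4, K)
Function('M')(h) = Mul(25, Pow(h, 2)) (Function('M')(h) = Pow(Add(h, Mul(4, h)), 2) = Pow(Mul(5, h), 2) = Mul(25, Pow(h, 2)))
w = 25340 (w = Add(-14073, 39413) = 25340)
Function('a')(P, N) = Mul(25, Pow(P, 3)) (Function('a')(P, N) = Mul(Mul(25, Pow(P, 2)), P) = Mul(25, Pow(P, 3)))
Mul(Function('a')(Pow(Add(78, Q), Rational(1, 2)), U), Pow(w, -1)) = Mul(Mul(25, Pow(Pow(Add(78, -76), Rational(1, 2)), 3)), Pow(25340, -1)) = Mul(Mul(25, Pow(Pow(2, Rational(1, 2)), 3)), Rational(1, 25340)) = Mul(Mul(25, Mul(2, Pow(2, Rational(1, 2)))), Rational(1, 25340)) = Mul(Mul(50, Pow(2, Rational(1, 2))), Rational(1, 25340)) = Mul(Rational(5, 2534), Pow(2, Rational(1, 2)))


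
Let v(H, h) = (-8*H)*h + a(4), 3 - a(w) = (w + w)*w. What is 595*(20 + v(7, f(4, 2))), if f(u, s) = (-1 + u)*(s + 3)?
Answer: -505155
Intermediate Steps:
f(u, s) = (-1 + u)*(3 + s)
a(w) = 3 - 2*w² (a(w) = 3 - (w + w)*w = 3 - 2*w*w = 3 - 2*w²)
v(H, h) = -29 - 8*H*h (v(H, h) = (-8*H)*h + (3 - 2*4²) = -8*H*h + (3 - 2*16) = -8*H*h + (3 - 32) = -8*H*h - 29 = -29 - 8*H*h)
595*(20 + v(7, f(4, 2))) = 595*(20 + (-29 - 8*7*(-3 - 1*2 + 3*4 + 2*4))) = 595*(20 + (-29 - 8*7*(-3 - 2 + 12 + 8))) = 595*(20 + (-29 - 8*7*15)) = 595*(20 + (-29 - 840)) = 595*(20 - 869) = 595*(-849) = -505155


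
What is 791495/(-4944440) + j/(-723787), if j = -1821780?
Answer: 1686961622327/715744278856 ≈ 2.3569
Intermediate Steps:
791495/(-4944440) + j/(-723787) = 791495/(-4944440) - 1821780/(-723787) = 791495*(-1/4944440) - 1821780*(-1/723787) = -158299/988888 + 1821780/723787 = 1686961622327/715744278856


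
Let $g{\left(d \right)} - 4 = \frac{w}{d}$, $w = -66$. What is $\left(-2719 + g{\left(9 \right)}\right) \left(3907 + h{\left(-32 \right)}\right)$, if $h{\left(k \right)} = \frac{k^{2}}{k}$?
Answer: $- \frac{31647125}{3} \approx -1.0549 \cdot 10^{7}$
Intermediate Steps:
$h{\left(k \right)} = k$
$g{\left(d \right)} = 4 - \frac{66}{d}$
$\left(-2719 + g{\left(9 \right)}\right) \left(3907 + h{\left(-32 \right)}\right) = \left(-2719 + \left(4 - \frac{66}{9}\right)\right) \left(3907 - 32\right) = \left(-2719 + \left(4 - \frac{22}{3}\right)\right) 3875 = \left(-2719 - \frac{10}{3}\right) 3875 = \left(- \frac{8167}{3}\right) 3875 = - \frac{31647125}{3}$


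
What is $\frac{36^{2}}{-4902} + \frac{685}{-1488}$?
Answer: $- \frac{881053}{1215696} \approx -0.72473$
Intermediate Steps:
$\frac{36^{2}}{-4902} + \frac{685}{-1488} = 1296 \left(- \frac{1}{4902}\right) + 685 \left(- \frac{1}{1488}\right) = - \frac{216}{817} - \frac{685}{1488} = - \frac{881053}{1215696}$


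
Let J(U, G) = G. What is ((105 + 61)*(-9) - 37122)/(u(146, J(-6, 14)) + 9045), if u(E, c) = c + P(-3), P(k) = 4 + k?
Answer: -3218/755 ≈ -4.2623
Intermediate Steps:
u(E, c) = 1 + c (u(E, c) = c + (4 - 3) = c + 1 = 1 + c)
((105 + 61)*(-9) - 37122)/(u(146, J(-6, 14)) + 9045) = ((105 + 61)*(-9) - 37122)/((1 + 14) + 9045) = (166*(-9) - 37122)/(15 + 9045) = (-1494 - 37122)/9060 = -38616*1/9060 = -3218/755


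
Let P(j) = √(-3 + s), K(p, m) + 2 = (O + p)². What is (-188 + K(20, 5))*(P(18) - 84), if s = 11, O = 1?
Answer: -21084 + 502*√2 ≈ -20374.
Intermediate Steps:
K(p, m) = -2 + (1 + p)²
P(j) = 2*√2 (P(j) = √(-3 + 11) = √8 = 2*√2)
(-188 + K(20, 5))*(P(18) - 84) = (-188 + (-2 + (1 + 20)²))*(2*√2 - 84) = (-188 + (-2 + 21²))*(-84 + 2*√2) = (-188 + (-2 + 441))*(-84 + 2*√2) = (-188 + 439)*(-84 + 2*√2) = 251*(-84 + 2*√2) = -21084 + 502*√2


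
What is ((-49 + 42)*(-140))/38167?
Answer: 980/38167 ≈ 0.025677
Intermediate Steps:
((-49 + 42)*(-140))/38167 = -7*(-140)*(1/38167) = 980*(1/38167) = 980/38167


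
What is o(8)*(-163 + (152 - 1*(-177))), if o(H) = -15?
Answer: -2490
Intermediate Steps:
o(8)*(-163 + (152 - 1*(-177))) = -15*(-163 + (152 - 1*(-177))) = -15*(-163 + (152 + 177)) = -15*(-163 + 329) = -15*166 = -2490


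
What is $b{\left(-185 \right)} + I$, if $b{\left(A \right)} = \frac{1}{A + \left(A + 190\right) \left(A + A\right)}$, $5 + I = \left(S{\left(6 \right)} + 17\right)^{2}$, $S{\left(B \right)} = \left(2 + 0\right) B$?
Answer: $\frac{1701259}{2035} \approx 836.0$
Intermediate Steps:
$S{\left(B \right)} = 2 B$
$I = 836$ ($I = -5 + \left(2 \cdot 6 + 17\right)^{2} = -5 + \left(12 + 17\right)^{2} = -5 + 29^{2} = -5 + 841 = 836$)
$b{\left(A \right)} = \frac{1}{A + 2 A \left(190 + A\right)}$ ($b{\left(A \right)} = \frac{1}{A + \left(190 + A\right) 2 A} = \frac{1}{A + 2 A \left(190 + A\right)}$)
$b{\left(-185 \right)} + I = \frac{1}{\left(-185\right) \left(381 + 2 \left(-185\right)\right)} + 836 = - \frac{1}{185 \left(381 - 370\right)} + 836 = - \frac{1}{185 \cdot 11} + 836 = \left(- \frac{1}{185}\right) \frac{1}{11} + 836 = - \frac{1}{2035} + 836 = \frac{1701259}{2035}$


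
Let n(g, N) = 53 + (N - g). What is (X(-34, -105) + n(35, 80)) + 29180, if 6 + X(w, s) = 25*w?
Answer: 28422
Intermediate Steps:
n(g, N) = 53 + N - g
X(w, s) = -6 + 25*w
(X(-34, -105) + n(35, 80)) + 29180 = ((-6 + 25*(-34)) + (53 + 80 - 1*35)) + 29180 = ((-6 - 850) + (53 + 80 - 35)) + 29180 = (-856 + 98) + 29180 = -758 + 29180 = 28422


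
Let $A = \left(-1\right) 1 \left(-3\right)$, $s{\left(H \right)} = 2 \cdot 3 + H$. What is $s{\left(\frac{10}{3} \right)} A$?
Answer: $28$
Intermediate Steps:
$s{\left(H \right)} = 6 + H$
$A = 3$ ($A = \left(-1\right) \left(-3\right) = 3$)
$s{\left(\frac{10}{3} \right)} A = \left(6 + \frac{10}{3}\right) 3 = \frac{28}{3} \cdot 3 = 28$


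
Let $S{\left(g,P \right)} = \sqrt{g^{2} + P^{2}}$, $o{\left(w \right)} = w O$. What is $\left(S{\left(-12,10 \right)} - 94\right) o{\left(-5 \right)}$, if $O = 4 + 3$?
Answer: $3290 - 70 \sqrt{61} \approx 2743.3$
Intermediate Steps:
$O = 7$
$o{\left(w \right)} = 7 w$ ($o{\left(w \right)} = w 7 = 7 w$)
$S{\left(g,P \right)} = \sqrt{P^{2} + g^{2}}$
$\left(S{\left(-12,10 \right)} - 94\right) o{\left(-5 \right)} = \left(\sqrt{10^{2} + \left(-12\right)^{2}} - 94\right) 7 \left(-5\right) = \left(\sqrt{100 + 144} - 94\right) \left(-35\right) = \left(\sqrt{244} - 94\right) \left(-35\right) = \left(2 \sqrt{61} - 94\right) \left(-35\right) = \left(-94 + 2 \sqrt{61}\right) \left(-35\right) = 3290 - 70 \sqrt{61}$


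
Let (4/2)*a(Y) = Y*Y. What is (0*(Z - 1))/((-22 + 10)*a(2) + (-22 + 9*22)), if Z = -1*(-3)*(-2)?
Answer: 0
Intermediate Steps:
a(Y) = Y**2/2 (a(Y) = (Y*Y)/2 = Y**2/2)
Z = -6 (Z = 3*(-2) = -6)
(0*(Z - 1))/((-22 + 10)*a(2) + (-22 + 9*22)) = (0*(-6 - 1))/((-22 + 10)*((1/2)*2**2) + (-22 + 9*22)) = (0*(-7))/(-6*4 + (-22 + 198)) = 0/(-12*2 + 176) = 0/(-24 + 176) = 0/152 = (1/152)*0 = 0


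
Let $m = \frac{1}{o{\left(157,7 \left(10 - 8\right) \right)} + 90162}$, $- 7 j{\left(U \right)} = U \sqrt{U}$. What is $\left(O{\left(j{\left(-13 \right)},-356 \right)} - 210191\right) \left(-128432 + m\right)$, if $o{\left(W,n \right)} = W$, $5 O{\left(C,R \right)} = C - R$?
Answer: $\frac{12186790607384393}{451595} - \frac{21542578213 i \sqrt{13}}{451595} \approx 2.6986 \cdot 10^{10} - 1.72 \cdot 10^{5} i$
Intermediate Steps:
$j{\left(U \right)} = - \frac{U^{\frac{3}{2}}}{7}$ ($j{\left(U \right)} = - \frac{U \sqrt{U}}{7} = - \frac{U^{\frac{3}{2}}}{7}$)
$O{\left(C,R \right)} = - \frac{R}{5} + \frac{C}{5}$ ($O{\left(C,R \right)} = \frac{C - R}{5} = - \frac{R}{5} + \frac{C}{5}$)
$m = \frac{1}{90319}$ ($m = \frac{1}{157 + 90162} = \frac{1}{90319} \approx 1.1072 \cdot 10^{-5}$)
$\left(O{\left(j{\left(-13 \right)},-356 \right)} - 210191\right) \left(-128432 + m\right) = \left(\left(\left(- \frac{1}{5}\right) \left(-356\right) + \frac{\left(- \frac{1}{7}\right) \left(-13\right)^{\frac{3}{2}}}{5}\right) - 210191\right) \left(-128432 + \frac{1}{90319}\right) = \left(\left(\frac{356}{5} + \frac{\left(- \frac{1}{7}\right) \left(- 13 i \sqrt{13}\right)}{5}\right) - 210191\right) \left(- \frac{11599849807}{90319}\right) = \left(\left(\frac{356}{5} + \frac{\frac{13}{7} i \sqrt{13}}{5}\right) - 210191\right) \left(- \frac{11599849807}{90319}\right) = \left(\left(\frac{356}{5} + \frac{13 i \sqrt{13}}{35}\right) - 210191\right) \left(- \frac{11599849807}{90319}\right) = \left(- \frac{1050599}{5} + \frac{13 i \sqrt{13}}{35}\right) \left(- \frac{11599849807}{90319}\right) = \frac{12186790607384393}{451595} - \frac{21542578213 i \sqrt{13}}{451595}$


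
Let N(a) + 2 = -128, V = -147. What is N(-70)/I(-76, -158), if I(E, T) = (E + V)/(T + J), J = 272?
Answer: 14820/223 ≈ 66.457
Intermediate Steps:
I(E, T) = (-147 + E)/(272 + T) (I(E, T) = (E - 147)/(T + 272) = (-147 + E)/(272 + T))
N(a) = -130 (N(a) = -2 - 128 = -130)
N(-70)/I(-76, -158) = -130*(272 - 158)/(-147 - 76) = -130/(-223/114) = -130*(-114/223) = 14820/223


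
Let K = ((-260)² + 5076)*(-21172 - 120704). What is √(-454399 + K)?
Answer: 5*I*√412457383 ≈ 1.0155e+5*I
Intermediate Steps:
K = -10310980176 (K = (67600 + 5076)*(-141876) = 72676*(-141876) = -10310980176)
√(-454399 + K) = √(-454399 - 10310980176) = √(-10311434575) = 5*I*√412457383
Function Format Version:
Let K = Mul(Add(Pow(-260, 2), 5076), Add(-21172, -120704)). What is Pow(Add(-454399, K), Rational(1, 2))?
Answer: Mul(5, I, Pow(412457383, Rational(1, 2))) ≈ Mul(1.0155e+5, I)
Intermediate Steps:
K = -10310980176 (K = Mul(Add(67600, 5076), -141876) = Mul(72676, -141876) = -10310980176)
Pow(Add(-454399, K), Rational(1, 2)) = Pow(Add(-454399, -10310980176), Rational(1, 2)) = Pow(-10311434575, Rational(1, 2)) = Mul(5, I, Pow(412457383, Rational(1, 2)))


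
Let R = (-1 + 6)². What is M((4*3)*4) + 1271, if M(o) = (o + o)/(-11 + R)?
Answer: 8945/7 ≈ 1277.9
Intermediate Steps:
R = 25 (R = 5² = 25)
M(o) = o/7 (M(o) = (o + o)/(-11 + 25) = (2*o)/14 = (2*o)*(1/14) = o/7)
M((4*3)*4) + 1271 = ((4*3)*4)/7 + 1271 = (12*4)/7 + 1271 = (⅐)*48 + 1271 = 48/7 + 1271 = 8945/7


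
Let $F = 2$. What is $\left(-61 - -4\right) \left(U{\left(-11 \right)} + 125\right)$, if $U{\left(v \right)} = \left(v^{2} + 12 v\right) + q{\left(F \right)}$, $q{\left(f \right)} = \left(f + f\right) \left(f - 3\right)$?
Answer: $-6270$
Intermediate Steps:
$q{\left(f \right)} = 2 f \left(-3 + f\right)$
$U{\left(v \right)} = -4 + v^{2} + 12 v$ ($U{\left(v \right)} = \left(v^{2} + 12 v\right) + 2 \cdot 2 \left(-3 + 2\right) = \left(v^{2} + 12 v\right) + 2 \cdot 2 \left(-1\right) = \left(v^{2} + 12 v\right) - 4 = -4 + v^{2} + 12 v$)
$\left(-61 - -4\right) \left(U{\left(-11 \right)} + 125\right) = \left(-61 - -4\right) \left(\left(-4 + \left(-11\right)^{2} + 12 \left(-11\right)\right) + 125\right) = \left(-61 + 4\right) \left(\left(-4 + 121 - 132\right) + 125\right) = - 57 \left(-15 + 125\right) = \left(-57\right) 110 = -6270$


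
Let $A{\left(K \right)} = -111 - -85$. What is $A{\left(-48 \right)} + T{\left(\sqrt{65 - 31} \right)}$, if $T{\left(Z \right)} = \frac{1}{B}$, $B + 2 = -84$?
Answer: $- \frac{2237}{86} \approx -26.012$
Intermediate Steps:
$B = -86$ ($B = -2 - 84 = -86$)
$A{\left(K \right)} = -26$ ($A{\left(K \right)} = -111 + 85 = -26$)
$T{\left(Z \right)} = - \frac{1}{86}$ ($T{\left(Z \right)} = \frac{1}{-86} = - \frac{1}{86}$)
$A{\left(-48 \right)} + T{\left(\sqrt{65 - 31} \right)} = -26 - \frac{1}{86} = - \frac{2237}{86}$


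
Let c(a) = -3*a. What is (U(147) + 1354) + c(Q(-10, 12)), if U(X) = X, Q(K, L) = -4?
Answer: 1513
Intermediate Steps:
(U(147) + 1354) + c(Q(-10, 12)) = (147 + 1354) - 3*(-4) = 1501 + 12 = 1513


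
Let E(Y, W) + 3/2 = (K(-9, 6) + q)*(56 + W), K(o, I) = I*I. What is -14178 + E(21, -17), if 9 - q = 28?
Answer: -27033/2 ≈ -13517.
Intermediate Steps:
K(o, I) = I²
q = -19 (q = 9 - 1*28 = 9 - 28 = -19)
E(Y, W) = 1901/2 + 17*W (E(Y, W) = -3/2 + (6² - 19)*(56 + W) = -3/2 + (36 - 19)*(56 + W) = -3/2 + 17*(56 + W) = -3/2 + (952 + 17*W) = 1901/2 + 17*W)
-14178 + E(21, -17) = -14178 + (1901/2 + 17*(-17)) = -14178 + (1901/2 - 289) = -14178 + 1323/2 = -27033/2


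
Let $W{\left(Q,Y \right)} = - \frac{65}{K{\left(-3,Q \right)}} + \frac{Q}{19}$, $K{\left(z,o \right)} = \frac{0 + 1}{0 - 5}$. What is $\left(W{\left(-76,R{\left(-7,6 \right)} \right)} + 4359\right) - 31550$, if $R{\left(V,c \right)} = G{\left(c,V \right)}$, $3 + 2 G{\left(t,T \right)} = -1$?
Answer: $-26870$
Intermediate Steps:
$G{\left(t,T \right)} = -2$ ($G{\left(t,T \right)} = - \frac{3}{2} + \frac{1}{2} \left(-1\right) = - \frac{3}{2} - \frac{1}{2} = -2$)
$R{\left(V,c \right)} = -2$
$K{\left(z,o \right)} = - \frac{1}{5}$ ($K{\left(z,o \right)} = 1 \frac{1}{-5} = 1 \left(- \frac{1}{5}\right) = - \frac{1}{5}$)
$W{\left(Q,Y \right)} = 325 + \frac{Q}{19}$ ($W{\left(Q,Y \right)} = - \frac{65}{- \frac{1}{5}} + \frac{Q}{19} = \left(-65\right) \left(-5\right) + Q \frac{1}{19} = 325 + \frac{Q}{19}$)
$\left(W{\left(-76,R{\left(-7,6 \right)} \right)} + 4359\right) - 31550 = \left(\left(325 + \frac{1}{19} \left(-76\right)\right) + 4359\right) - 31550 = \left(\left(325 - 4\right) + 4359\right) - 31550 = \left(321 + 4359\right) - 31550 = 4680 - 31550 = -26870$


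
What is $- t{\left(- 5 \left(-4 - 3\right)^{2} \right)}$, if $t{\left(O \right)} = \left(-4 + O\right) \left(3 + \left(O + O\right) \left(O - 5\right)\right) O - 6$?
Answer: $-7473295509$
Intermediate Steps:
$t{\left(O \right)} = -6 + O \left(-4 + O\right) \left(3 + 2 O \left(-5 + O\right)\right)$ ($t{\left(O \right)} = \left(-4 + O\right) \left(3 + 2 O \left(-5 + O\right)\right) O - 6 = O \left(-4 + O\right) \left(3 + 2 O \left(-5 + O\right)\right) - 6 = -6 + O \left(-4 + O\right) \left(3 + 2 O \left(-5 + O\right)\right)$)
$- t{\left(- 5 \left(-4 - 3\right)^{2} \right)} = - (-6 - 18 \left(- 5 \left(-4 - 3\right)^{2}\right)^{3} - 12 \left(- 5 \left(-4 - 3\right)^{2}\right) + 2 \left(- 5 \left(-4 - 3\right)^{2}\right)^{4} + 43 \left(- 5 \left(-4 - 3\right)^{2}\right)^{2}) = - (-6 - 18 \left(- 5 \left(-7\right)^{2}\right)^{3} - 12 \left(- 5 \left(-7\right)^{2}\right) + 2 \left(- 5 \left(-7\right)^{2}\right)^{4} + 43 \left(- 5 \left(-7\right)^{2}\right)^{2}) = - (-6 - 18 \left(\left(-5\right) 49\right)^{3} - 12 \left(\left(-5\right) 49\right) + 2 \left(\left(-5\right) 49\right)^{4} + 43 \left(\left(-5\right) 49\right)^{2}) = - (-6 - 18 \left(-245\right)^{3} - -2940 + 2 \left(-245\right)^{4} + 43 \left(-245\right)^{2}) = - (-6 - -264710250 + 2940 + 2 \cdot 3603000625 + 43 \cdot 60025) = - (-6 + 264710250 + 2940 + 7206001250 + 2581075) = \left(-1\right) 7473295509 = -7473295509$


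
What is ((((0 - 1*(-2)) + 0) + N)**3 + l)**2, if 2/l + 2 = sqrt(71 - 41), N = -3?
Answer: (11 - sqrt(30))**2/169 ≈ 0.18048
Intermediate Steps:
l = 2/(-2 + sqrt(30)) (l = 2/(-2 + sqrt(71 - 41)) = 2/(-2 + sqrt(30)) ≈ 0.57517)
((((0 - 1*(-2)) + 0) + N)**3 + l)**2 = ((((0 - 1*(-2)) + 0) - 3)**3 + (2/13 + sqrt(30)/13))**2 = ((((0 + 2) + 0) - 3)**3 + (2/13 + sqrt(30)/13))**2 = (((2 + 0) - 3)**3 + (2/13 + sqrt(30)/13))**2 = ((2 - 3)**3 + (2/13 + sqrt(30)/13))**2 = ((-1)**3 + (2/13 + sqrt(30)/13))**2 = (-1 + (2/13 + sqrt(30)/13))**2 = (-11/13 + sqrt(30)/13)**2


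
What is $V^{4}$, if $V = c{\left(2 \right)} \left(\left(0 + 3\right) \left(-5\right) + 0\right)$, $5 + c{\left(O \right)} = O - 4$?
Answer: $121550625$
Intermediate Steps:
$c{\left(O \right)} = -9 + O$ ($c{\left(O \right)} = -5 + \left(O - 4\right) = -5 + \left(-4 + O\right) = -9 + O$)
$V = 105$ ($V = \left(-9 + 2\right) \left(\left(0 + 3\right) \left(-5\right) + 0\right) = - 7 \left(3 \left(-5\right) + 0\right) = - 7 \left(-15 + 0\right) = \left(-7\right) \left(-15\right) = 105$)
$V^{4} = 105^{4} = 121550625$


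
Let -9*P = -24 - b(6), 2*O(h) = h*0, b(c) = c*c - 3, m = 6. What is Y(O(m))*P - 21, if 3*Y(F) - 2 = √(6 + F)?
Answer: -151/9 + 19*√6/9 ≈ -11.607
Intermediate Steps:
b(c) = -3 + c² (b(c) = c² - 3 = -3 + c²)
O(h) = 0 (O(h) = (h*0)/2 = (½)*0 = 0)
Y(F) = ⅔ + √(6 + F)/3
P = 19/3 (P = -(-24 - (-3 + 6²))/9 = -(-24 - (-3 + 36))/9 = -(-24 - 1*33)/9 = -(-24 - 33)/9 = -⅑*(-57) = 19/3 ≈ 6.3333)
Y(O(m))*P - 21 = (⅔ + √(6 + 0)/3)*(19/3) - 21 = (⅔ + √6/3)*(19/3) - 21 = (38/9 + 19*√6/9) - 21 = -151/9 + 19*√6/9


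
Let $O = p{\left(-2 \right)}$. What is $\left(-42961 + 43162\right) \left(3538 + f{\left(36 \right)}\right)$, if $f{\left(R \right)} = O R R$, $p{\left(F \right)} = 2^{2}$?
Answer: $1753122$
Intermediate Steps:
$p{\left(F \right)} = 4$
$O = 4$
$f{\left(R \right)} = 4 R^{2}$ ($f{\left(R \right)} = 4 R R = 4 R^{2}$)
$\left(-42961 + 43162\right) \left(3538 + f{\left(36 \right)}\right) = \left(-42961 + 43162\right) \left(3538 + 4 \cdot 36^{2}\right) = 201 \left(3538 + 4 \cdot 1296\right) = 201 \left(3538 + 5184\right) = 201 \cdot 8722 = 1753122$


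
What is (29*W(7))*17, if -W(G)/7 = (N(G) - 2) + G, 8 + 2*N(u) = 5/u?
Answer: -9367/2 ≈ -4683.5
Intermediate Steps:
N(u) = -4 + 5/(2*u) (N(u) = -4 + (5/u)/2 = -4 + 5/(2*u))
W(G) = 42 - 7*G - 35/(2*G) (W(G) = -7*(((-4 + 5/(2*G)) - 2) + G) = -7*((-6 + 5/(2*G)) + G) = -7*(-6 + G + 5/(2*G)) = 42 - 7*G - 35/(2*G))
(29*W(7))*17 = (29*(42 - 7*7 - 35/2/7))*17 = (29*(42 - 49 - 35/2*1/7))*17 = (29*(42 - 49 - 5/2))*17 = (29*(-19/2))*17 = -551/2*17 = -9367/2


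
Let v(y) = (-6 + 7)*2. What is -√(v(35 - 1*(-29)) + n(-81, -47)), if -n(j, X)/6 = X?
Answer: -2*√71 ≈ -16.852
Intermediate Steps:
n(j, X) = -6*X
v(y) = 2 (v(y) = 1*2 = 2)
-√(v(35 - 1*(-29)) + n(-81, -47)) = -√(2 - 6*(-47)) = -√(2 + 282) = -√284 = -2*√71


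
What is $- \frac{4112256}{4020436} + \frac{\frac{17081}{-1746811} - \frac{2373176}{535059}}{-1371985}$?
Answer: $- \frac{1982412764898678332105}{1938154845688643620269} \approx -1.0228$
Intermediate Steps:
$- \frac{4112256}{4020436} + \frac{\frac{17081}{-1746811} - \frac{2373176}{535059}}{-1371985} = \left(-4112256\right) \frac{1}{4020436} + \left(17081 \left(- \frac{1}{1746811}\right) - \frac{124904}{28161}\right) \left(- \frac{1}{1371985}\right) = - \frac{1028064}{1005109} + \left(- \frac{17081}{1746811} - \frac{124904}{28161}\right) \left(- \frac{1}{1371985}\right) = - \frac{1028064}{1005109} - - \frac{43732939837}{13498122014448687} = - \frac{1028064}{1005109} + \frac{43732939837}{13498122014448687} = - \frac{1982412764898678332105}{1938154845688643620269}$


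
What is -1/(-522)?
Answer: 1/522 ≈ 0.0019157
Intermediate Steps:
-1/(-522) = -1*(-1/522) = 1/522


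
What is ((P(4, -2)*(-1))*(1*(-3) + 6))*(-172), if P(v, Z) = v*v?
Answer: 8256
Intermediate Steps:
P(v, Z) = v²
((P(4, -2)*(-1))*(1*(-3) + 6))*(-172) = ((4²*(-1))*(1*(-3) + 6))*(-172) = ((16*(-1))*(-3 + 6))*(-172) = -16*3*(-172) = -48*(-172) = 8256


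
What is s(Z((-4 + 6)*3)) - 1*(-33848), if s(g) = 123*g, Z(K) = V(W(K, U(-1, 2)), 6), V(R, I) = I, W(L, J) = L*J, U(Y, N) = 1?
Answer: 34586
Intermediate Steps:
W(L, J) = J*L
Z(K) = 6
s(Z((-4 + 6)*3)) - 1*(-33848) = 123*6 - 1*(-33848) = 738 + 33848 = 34586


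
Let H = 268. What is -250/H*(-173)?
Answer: 21625/134 ≈ 161.38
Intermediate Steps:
-250/H*(-173) = -250/268*(-173) = -250*1/268*(-173) = -125/134*(-173) = 21625/134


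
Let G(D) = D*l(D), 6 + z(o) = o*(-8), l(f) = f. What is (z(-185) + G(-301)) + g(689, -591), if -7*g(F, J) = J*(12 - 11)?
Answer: 645116/7 ≈ 92159.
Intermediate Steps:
g(F, J) = -J/7 (g(F, J) = -J*(12 - 11)/7 = -J/7)
z(o) = -6 - 8*o (z(o) = -6 + o*(-8) = -6 - 8*o)
G(D) = D² (G(D) = D*D = D²)
(z(-185) + G(-301)) + g(689, -591) = ((-6 - 8*(-185)) + (-301)²) - ⅐*(-591) = ((-6 + 1480) + 90601) + 591/7 = (1474 + 90601) + 591/7 = 92075 + 591/7 = 645116/7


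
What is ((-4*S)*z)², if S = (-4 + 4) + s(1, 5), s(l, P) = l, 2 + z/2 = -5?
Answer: 3136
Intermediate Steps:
z = -14 (z = -4 + 2*(-5) = -4 - 10 = -14)
S = 1 (S = (-4 + 4) + 1 = 0 + 1 = 1)
((-4*S)*z)² = (-4*1*(-14))² = (-4*(-14))² = 56² = 3136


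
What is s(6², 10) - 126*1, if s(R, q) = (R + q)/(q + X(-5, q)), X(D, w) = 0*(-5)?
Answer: -607/5 ≈ -121.40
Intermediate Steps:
X(D, w) = 0
s(R, q) = (R + q)/q (s(R, q) = (R + q)/(q + 0) = (R + q)/q)
s(6², 10) - 126*1 = (6² + 10)/10 - 126*1 = (36 + 10)/10 - 126 = (⅒)*46 - 126 = 23/5 - 126 = -607/5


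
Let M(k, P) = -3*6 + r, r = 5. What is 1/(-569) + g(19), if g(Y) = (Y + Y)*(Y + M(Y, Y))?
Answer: 129731/569 ≈ 228.00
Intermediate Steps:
M(k, P) = -13 (M(k, P) = -3*6 + 5 = -18 + 5 = -13)
g(Y) = 2*Y*(-13 + Y) (g(Y) = (Y + Y)*(Y - 13) = (2*Y)*(-13 + Y) = 2*Y*(-13 + Y))
1/(-569) + g(19) = 1/(-569) + 2*19*(-13 + 19) = -1/569 + 2*19*6 = -1/569 + 228 = 129731/569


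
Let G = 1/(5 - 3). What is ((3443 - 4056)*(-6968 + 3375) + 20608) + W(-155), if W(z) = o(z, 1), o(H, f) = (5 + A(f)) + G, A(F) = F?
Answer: 4446247/2 ≈ 2.2231e+6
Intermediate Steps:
G = ½ (G = 1/2 = ½ ≈ 0.50000)
o(H, f) = 11/2 + f (o(H, f) = (5 + f) + ½ = 11/2 + f)
W(z) = 13/2 (W(z) = 11/2 + 1 = 13/2)
((3443 - 4056)*(-6968 + 3375) + 20608) + W(-155) = ((3443 - 4056)*(-6968 + 3375) + 20608) + 13/2 = (-613*(-3593) + 20608) + 13/2 = (2202509 + 20608) + 13/2 = 2223117 + 13/2 = 4446247/2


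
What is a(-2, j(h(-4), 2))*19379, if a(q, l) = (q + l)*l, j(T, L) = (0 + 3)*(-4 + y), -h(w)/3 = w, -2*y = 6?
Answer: 9360057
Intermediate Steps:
y = -3 (y = -½*6 = -3)
h(w) = -3*w
j(T, L) = -21 (j(T, L) = (0 + 3)*(-4 - 3) = 3*(-7) = -21)
a(q, l) = l*(l + q) (a(q, l) = (l + q)*l = l*(l + q))
a(-2, j(h(-4), 2))*19379 = -21*(-21 - 2)*19379 = -21*(-23)*19379 = 483*19379 = 9360057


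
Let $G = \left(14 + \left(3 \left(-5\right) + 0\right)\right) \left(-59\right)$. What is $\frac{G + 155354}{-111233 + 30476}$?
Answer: $- \frac{155413}{80757} \approx -1.9245$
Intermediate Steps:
$G = 59$ ($G = \left(14 + \left(-15 + 0\right)\right) \left(-59\right) = \left(14 - 15\right) \left(-59\right) = \left(-1\right) \left(-59\right) = 59$)
$\frac{G + 155354}{-111233 + 30476} = \frac{59 + 155354}{-111233 + 30476} = \frac{155413}{-80757} = 155413 \left(- \frac{1}{80757}\right) = - \frac{155413}{80757}$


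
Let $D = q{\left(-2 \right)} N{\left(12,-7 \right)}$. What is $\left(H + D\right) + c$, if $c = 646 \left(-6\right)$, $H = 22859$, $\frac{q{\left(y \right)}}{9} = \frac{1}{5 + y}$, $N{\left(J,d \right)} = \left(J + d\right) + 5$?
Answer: $19013$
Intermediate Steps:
$N{\left(J,d \right)} = 5 + J + d$
$q{\left(y \right)} = \frac{9}{5 + y}$
$c = -3876$
$D = 30$ ($D = \frac{9}{5 - 2} \left(5 + 12 - 7\right) = \frac{9}{3} \cdot 10 = 9 \cdot \frac{1}{3} \cdot 10 = 3 \cdot 10 = 30$)
$\left(H + D\right) + c = \left(22859 + 30\right) - 3876 = 22889 - 3876 = 19013$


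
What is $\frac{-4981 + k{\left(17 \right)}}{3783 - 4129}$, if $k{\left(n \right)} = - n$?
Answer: $\frac{2499}{173} \approx 14.445$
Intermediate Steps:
$\frac{-4981 + k{\left(17 \right)}}{3783 - 4129} = \frac{-4981 - 17}{3783 - 4129} = \frac{-4981 - 17}{-346} = \left(-4998\right) \left(- \frac{1}{346}\right) = \frac{2499}{173}$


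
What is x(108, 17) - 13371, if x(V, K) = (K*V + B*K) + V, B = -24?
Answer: -11835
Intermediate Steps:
x(V, K) = V - 24*K + K*V (x(V, K) = (K*V - 24*K) + V = (-24*K + K*V) + V = V - 24*K + K*V)
x(108, 17) - 13371 = (108 - 24*17 + 17*108) - 13371 = (108 - 408 + 1836) - 13371 = 1536 - 13371 = -11835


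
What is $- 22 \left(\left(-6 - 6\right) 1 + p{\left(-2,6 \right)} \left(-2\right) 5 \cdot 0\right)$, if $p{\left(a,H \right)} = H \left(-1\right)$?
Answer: $264$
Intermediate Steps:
$p{\left(a,H \right)} = - H$
$- 22 \left(\left(-6 - 6\right) 1 + p{\left(-2,6 \right)} \left(-2\right) 5 \cdot 0\right) = - 22 \left(\left(-6 - 6\right) 1 + \left(-1\right) 6 \left(-2\right) 5 \cdot 0\right) = - 22 \left(\left(-12\right) 1 + \left(-6\right) \left(-2\right) 5 \cdot 0\right) = - 22 \left(-12 + 12 \cdot 5 \cdot 0\right) = - 22 \left(-12 + 60 \cdot 0\right) = - 22 \left(-12 + 0\right) = \left(-22\right) \left(-12\right) = 264$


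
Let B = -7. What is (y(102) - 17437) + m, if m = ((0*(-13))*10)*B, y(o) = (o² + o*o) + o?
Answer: 3473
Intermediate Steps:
y(o) = o + 2*o² (y(o) = (o² + o²) + o = 2*o² + o = o + 2*o²)
m = 0 (m = ((0*(-13))*10)*(-7) = (0*10)*(-7) = 0*(-7) = 0)
(y(102) - 17437) + m = (102*(1 + 2*102) - 17437) + 0 = (102*(1 + 204) - 17437) + 0 = (102*205 - 17437) + 0 = (20910 - 17437) + 0 = 3473 + 0 = 3473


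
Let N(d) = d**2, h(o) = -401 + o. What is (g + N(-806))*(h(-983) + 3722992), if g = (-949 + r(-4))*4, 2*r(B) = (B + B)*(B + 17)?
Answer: 2402789216256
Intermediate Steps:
r(B) = B*(17 + B) (r(B) = ((B + B)*(B + 17))/2 = ((2*B)*(17 + B))/2 = (2*B*(17 + B))/2 = B*(17 + B))
g = -4004 (g = (-949 - 4*(17 - 4))*4 = (-949 - 4*13)*4 = (-949 - 52)*4 = -1001*4 = -4004)
(g + N(-806))*(h(-983) + 3722992) = (-4004 + (-806)**2)*((-401 - 983) + 3722992) = (-4004 + 649636)*(-1384 + 3722992) = 645632*3721608 = 2402789216256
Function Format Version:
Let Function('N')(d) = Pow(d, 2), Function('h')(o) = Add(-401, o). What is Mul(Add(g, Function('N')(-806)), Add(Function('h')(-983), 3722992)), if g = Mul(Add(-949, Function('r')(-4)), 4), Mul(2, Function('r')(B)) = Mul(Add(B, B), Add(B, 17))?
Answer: 2402789216256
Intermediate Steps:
Function('r')(B) = Mul(B, Add(17, B)) (Function('r')(B) = Mul(Rational(1, 2), Mul(Add(B, B), Add(B, 17))) = Mul(Rational(1, 2), Mul(Mul(2, B), Add(17, B))) = Mul(Rational(1, 2), Mul(2, B, Add(17, B))) = Mul(B, Add(17, B)))
g = -4004 (g = Mul(Add(-949, Mul(-4, Add(17, -4))), 4) = Mul(Add(-949, Mul(-4, 13)), 4) = Mul(Add(-949, -52), 4) = Mul(-1001, 4) = -4004)
Mul(Add(g, Function('N')(-806)), Add(Function('h')(-983), 3722992)) = Mul(Add(-4004, Pow(-806, 2)), Add(Add(-401, -983), 3722992)) = Mul(Add(-4004, 649636), Add(-1384, 3722992)) = Mul(645632, 3721608) = 2402789216256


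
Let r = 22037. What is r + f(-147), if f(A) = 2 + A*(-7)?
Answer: 23068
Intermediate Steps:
f(A) = 2 - 7*A
r + f(-147) = 22037 + (2 - 7*(-147)) = 22037 + (2 + 1029) = 22037 + 1031 = 23068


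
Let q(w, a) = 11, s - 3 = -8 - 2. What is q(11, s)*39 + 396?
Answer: 825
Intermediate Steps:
s = -7 (s = 3 + (-8 - 2) = 3 - 10 = -7)
q(11, s)*39 + 396 = 11*39 + 396 = 429 + 396 = 825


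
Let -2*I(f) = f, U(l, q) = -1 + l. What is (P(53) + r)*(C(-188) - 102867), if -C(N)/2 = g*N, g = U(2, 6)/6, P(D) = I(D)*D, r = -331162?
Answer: 68378554643/2 ≈ 3.4189e+10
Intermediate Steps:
I(f) = -f/2
P(D) = -D²/2 (P(D) = (-D/2)*D = -D²/2)
g = ⅙ (g = (-1 + 2)/6 = 1*(⅙) = ⅙ ≈ 0.16667)
C(N) = -N/3
(P(53) + r)*(C(-188) - 102867) = (-½*53² - 331162)*(-⅓*(-188) - 102867) = (-½*2809 - 331162)*(188/3 - 102867) = (-2809/2 - 331162)*(-308413/3) = -665133/2*(-308413/3) = 68378554643/2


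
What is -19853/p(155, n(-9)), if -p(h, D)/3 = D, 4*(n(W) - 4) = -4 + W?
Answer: 79412/9 ≈ 8823.6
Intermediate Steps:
n(W) = 3 + W/4 (n(W) = 4 + (-4 + W)/4 = 4 + (-1 + W/4) = 3 + W/4)
p(h, D) = -3*D
-19853/p(155, n(-9)) = -19853*(-1/(3*(3 + (¼)*(-9)))) = -19853*(-1/(3*(3 - 9/4))) = -19853/((-3*¾)) = -19853/(-9/4) = -19853*(-4/9) = 79412/9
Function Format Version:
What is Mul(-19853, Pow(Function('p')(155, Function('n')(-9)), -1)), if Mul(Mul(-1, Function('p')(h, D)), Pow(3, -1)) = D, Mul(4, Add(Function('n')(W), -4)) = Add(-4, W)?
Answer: Rational(79412, 9) ≈ 8823.6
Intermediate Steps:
Function('n')(W) = Add(3, Mul(Rational(1, 4), W)) (Function('n')(W) = Add(4, Mul(Rational(1, 4), Add(-4, W))) = Add(4, Add(-1, Mul(Rational(1, 4), W))) = Add(3, Mul(Rational(1, 4), W)))
Function('p')(h, D) = Mul(-3, D)
Mul(-19853, Pow(Function('p')(155, Function('n')(-9)), -1)) = Mul(-19853, Pow(Mul(-3, Add(3, Mul(Rational(1, 4), -9))), -1)) = Mul(-19853, Pow(Mul(-3, Add(3, Rational(-9, 4))), -1)) = Mul(-19853, Pow(Mul(-3, Rational(3, 4)), -1)) = Mul(-19853, Pow(Rational(-9, 4), -1)) = Mul(-19853, Rational(-4, 9)) = Rational(79412, 9)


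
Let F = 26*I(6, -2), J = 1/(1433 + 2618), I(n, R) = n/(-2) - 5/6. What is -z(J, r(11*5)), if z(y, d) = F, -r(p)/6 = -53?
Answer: 299/3 ≈ 99.667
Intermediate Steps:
I(n, R) = -⅚ - n/2 (I(n, R) = n*(-½) - 5*⅙ = -n/2 - ⅚ = -⅚ - n/2)
r(p) = 318 (r(p) = -6*(-53) = 318)
J = 1/4051 ≈ 0.00024685
F = -299/3 (F = 26*(-⅚ - ½*6) = 26*(-⅚ - 3) = 26*(-23/6) = -299/3 ≈ -99.667)
z(y, d) = -299/3
-z(J, r(11*5)) = -1*(-299/3) = 299/3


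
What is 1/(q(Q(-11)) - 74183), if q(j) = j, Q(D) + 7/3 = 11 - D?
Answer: -3/222490 ≈ -1.3484e-5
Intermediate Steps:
Q(D) = 26/3 - D (Q(D) = -7/3 + (11 - D) = 26/3 - D)
1/(q(Q(-11)) - 74183) = 1/((26/3 - 1*(-11)) - 74183) = 1/((26/3 + 11) - 74183) = 1/(59/3 - 74183) = 1/(-222490/3) = -3/222490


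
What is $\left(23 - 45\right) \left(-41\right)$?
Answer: $902$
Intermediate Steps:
$\left(23 - 45\right) \left(-41\right) = \left(-22\right) \left(-41\right) = 902$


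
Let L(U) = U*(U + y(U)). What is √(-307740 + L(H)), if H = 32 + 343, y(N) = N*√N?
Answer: √(-167115 + 703125*√15) ≈ 1598.8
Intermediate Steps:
y(N) = N^(3/2)
H = 375
L(U) = U*(U + U^(3/2))
√(-307740 + L(H)) = √(-307740 + 375*(375 + 375^(3/2))) = √(-307740 + 375*(375 + 1875*√15)) = √(-307740 + (140625 + 703125*√15)) = √(-167115 + 703125*√15)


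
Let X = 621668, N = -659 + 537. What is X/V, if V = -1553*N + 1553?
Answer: 621668/191019 ≈ 3.2545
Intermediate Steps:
N = -122
V = 191019 (V = -1553*(-122) + 1553 = 189466 + 1553 = 191019)
X/V = 621668/191019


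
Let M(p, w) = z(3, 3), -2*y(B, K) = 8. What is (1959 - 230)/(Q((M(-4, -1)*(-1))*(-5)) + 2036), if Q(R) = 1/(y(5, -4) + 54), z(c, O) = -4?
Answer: 12350/14543 ≈ 0.84921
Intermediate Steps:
y(B, K) = -4 (y(B, K) = -1/2*8 = -4)
M(p, w) = -4
Q(R) = 1/50 (Q(R) = 1/(-4 + 54) = 1/50)
(1959 - 230)/(Q((M(-4, -1)*(-1))*(-5)) + 2036) = (1959 - 230)/(1/50 + 2036) = 1729/(101801/50) = 1729*(50/101801) = 12350/14543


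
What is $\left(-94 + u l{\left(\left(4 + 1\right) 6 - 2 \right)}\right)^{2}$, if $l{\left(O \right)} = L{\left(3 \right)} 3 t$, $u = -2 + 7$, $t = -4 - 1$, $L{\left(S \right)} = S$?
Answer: $101761$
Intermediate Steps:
$t = -5$ ($t = -4 - 1 = -5$)
$u = 5$
$l{\left(O \right)} = -45$ ($l{\left(O \right)} = 3 \cdot 3 \left(-5\right) = 9 \left(-5\right) = -45$)
$\left(-94 + u l{\left(\left(4 + 1\right) 6 - 2 \right)}\right)^{2} = \left(-94 + 5 \left(-45\right)\right)^{2} = \left(-94 - 225\right)^{2} = \left(-319\right)^{2} = 101761$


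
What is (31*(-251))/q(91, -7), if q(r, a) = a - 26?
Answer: 7781/33 ≈ 235.79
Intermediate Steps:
q(r, a) = -26 + a
(31*(-251))/q(91, -7) = (31*(-251))/(-26 - 7) = -7781/(-33) = -7781*(-1/33) = 7781/33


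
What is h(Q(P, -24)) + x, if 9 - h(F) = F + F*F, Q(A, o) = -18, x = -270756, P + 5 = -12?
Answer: -271053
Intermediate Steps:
P = -17 (P = -5 - 12 = -17)
h(F) = 9 - F - F**2 (h(F) = 9 - (F + F*F) = 9 - (F + F**2) = 9 + (-F - F**2) = 9 - F - F**2)
h(Q(P, -24)) + x = (9 - 1*(-18) - 1*(-18)**2) - 270756 = (9 + 18 - 1*324) - 270756 = (9 + 18 - 324) - 270756 = -297 - 270756 = -271053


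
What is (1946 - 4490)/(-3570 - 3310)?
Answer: 159/430 ≈ 0.36977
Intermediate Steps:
(1946 - 4490)/(-3570 - 3310) = -2544/(-6880) = -2544*(-1/6880) = 159/430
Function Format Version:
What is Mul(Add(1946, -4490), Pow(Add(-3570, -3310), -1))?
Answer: Rational(159, 430) ≈ 0.36977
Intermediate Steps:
Mul(Add(1946, -4490), Pow(Add(-3570, -3310), -1)) = Mul(-2544, Pow(-6880, -1)) = Mul(-2544, Rational(-1, 6880)) = Rational(159, 430)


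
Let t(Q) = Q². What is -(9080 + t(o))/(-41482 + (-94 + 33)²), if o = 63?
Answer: 13049/37761 ≈ 0.34557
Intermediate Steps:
-(9080 + t(o))/(-41482 + (-94 + 33)²) = -(9080 + 63²)/(-41482 + (-94 + 33)²) = -(9080 + 3969)/(-41482 + (-61)²) = -13049/(-41482 + 3721) = -13049/(-37761) = -13049*(-1)/37761 = -1*(-13049/37761) = 13049/37761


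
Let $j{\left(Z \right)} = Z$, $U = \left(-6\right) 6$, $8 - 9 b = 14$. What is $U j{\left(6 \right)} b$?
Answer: $144$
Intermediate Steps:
$b = - \frac{2}{3}$ ($b = \frac{8}{9} - \frac{14}{9} = - \frac{2}{3} \approx -0.66667$)
$U = -36$
$U j{\left(6 \right)} b = \left(-36\right) 6 \left(- \frac{2}{3}\right) = \left(-216\right) \left(- \frac{2}{3}\right) = 144$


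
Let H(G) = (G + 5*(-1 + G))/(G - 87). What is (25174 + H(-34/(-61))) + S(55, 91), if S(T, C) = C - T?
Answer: 132932431/5273 ≈ 25210.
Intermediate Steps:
H(G) = (-5 + 6*G)/(-87 + G) (H(G) = (G + (-5 + 5*G))/(-87 + G) = (-5 + 6*G)/(-87 + G))
(25174 + H(-34/(-61))) + S(55, 91) = (25174 + (-5 + 6*(-34/(-61)))/(-87 - 34/(-61))) + (91 - 1*55) = (25174 + (-5 + 6*(-34*(-1/61)))/(-87 - 34*(-1/61))) + (91 - 55) = (25174 + (-5 + 6*(34/61))/(-87 + 34/61)) + 36 = (25174 + (-5 + 204/61)/(-5273/61)) + 36 = (25174 - 61/5273*(-101/61)) + 36 = (25174 + 101/5273) + 36 = 132742603/5273 + 36 = 132932431/5273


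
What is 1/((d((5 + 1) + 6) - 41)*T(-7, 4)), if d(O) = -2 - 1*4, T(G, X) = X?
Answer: -1/188 ≈ -0.0053191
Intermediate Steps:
d(O) = -6 (d(O) = -2 - 4 = -6)
1/((d((5 + 1) + 6) - 41)*T(-7, 4)) = 1/((-6 - 41)*4) = 1/(-47*4) = 1/(-188) = -1/188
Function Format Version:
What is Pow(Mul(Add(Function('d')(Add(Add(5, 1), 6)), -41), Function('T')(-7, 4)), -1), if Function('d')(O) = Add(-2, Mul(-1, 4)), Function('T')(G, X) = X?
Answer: Rational(-1, 188) ≈ -0.0053191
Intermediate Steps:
Function('d')(O) = -6 (Function('d')(O) = Add(-2, -4) = -6)
Pow(Mul(Add(Function('d')(Add(Add(5, 1), 6)), -41), Function('T')(-7, 4)), -1) = Pow(Mul(Add(-6, -41), 4), -1) = Pow(Mul(-47, 4), -1) = Pow(-188, -1) = Rational(-1, 188)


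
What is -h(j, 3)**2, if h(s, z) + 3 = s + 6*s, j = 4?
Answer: -625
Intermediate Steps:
h(s, z) = -3 + 7*s (h(s, z) = -3 + (s + 6*s) = -3 + 7*s)
-h(j, 3)**2 = -(-3 + 7*4)**2 = -(-3 + 28)**2 = -1*25**2 = -1*625 = -625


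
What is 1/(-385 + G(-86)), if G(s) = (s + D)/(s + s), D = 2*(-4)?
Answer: -86/33063 ≈ -0.0026011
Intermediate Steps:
D = -8
G(s) = (-8 + s)/(2*s) (G(s) = (s - 8)/(s + s) = (-8 + s)/((2*s)) = (-8 + s)*(1/(2*s)) = (-8 + s)/(2*s))
1/(-385 + G(-86)) = 1/(-385 + (½)*(-8 - 86)/(-86)) = 1/(-385 + (½)*(-1/86)*(-94)) = 1/(-385 + 47/86) = 1/(-33063/86) = -86/33063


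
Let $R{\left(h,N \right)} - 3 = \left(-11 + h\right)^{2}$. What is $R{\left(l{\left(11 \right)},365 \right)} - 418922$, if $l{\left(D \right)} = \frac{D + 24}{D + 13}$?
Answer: $- \frac{241244903}{576} \approx -4.1883 \cdot 10^{5}$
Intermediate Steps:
$l{\left(D \right)} = \frac{24 + D}{13 + D}$
$R{\left(h,N \right)} = 3 + \left(-11 + h\right)^{2}$
$R{\left(l{\left(11 \right)},365 \right)} - 418922 = \left(3 + \left(-11 + \frac{24 + 11}{13 + 11}\right)^{2}\right) - 418922 = \left(3 + \left(-11 + \frac{1}{24} \cdot 35\right)^{2}\right) - 418922 = \left(3 + \left(-11 + \frac{35}{24}\right)^{2}\right) - 418922 = \left(3 + \left(- \frac{229}{24}\right)^{2}\right) - 418922 = \left(3 + \frac{52441}{576}\right) - 418922 = \frac{54169}{576} - 418922 = - \frac{241244903}{576}$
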